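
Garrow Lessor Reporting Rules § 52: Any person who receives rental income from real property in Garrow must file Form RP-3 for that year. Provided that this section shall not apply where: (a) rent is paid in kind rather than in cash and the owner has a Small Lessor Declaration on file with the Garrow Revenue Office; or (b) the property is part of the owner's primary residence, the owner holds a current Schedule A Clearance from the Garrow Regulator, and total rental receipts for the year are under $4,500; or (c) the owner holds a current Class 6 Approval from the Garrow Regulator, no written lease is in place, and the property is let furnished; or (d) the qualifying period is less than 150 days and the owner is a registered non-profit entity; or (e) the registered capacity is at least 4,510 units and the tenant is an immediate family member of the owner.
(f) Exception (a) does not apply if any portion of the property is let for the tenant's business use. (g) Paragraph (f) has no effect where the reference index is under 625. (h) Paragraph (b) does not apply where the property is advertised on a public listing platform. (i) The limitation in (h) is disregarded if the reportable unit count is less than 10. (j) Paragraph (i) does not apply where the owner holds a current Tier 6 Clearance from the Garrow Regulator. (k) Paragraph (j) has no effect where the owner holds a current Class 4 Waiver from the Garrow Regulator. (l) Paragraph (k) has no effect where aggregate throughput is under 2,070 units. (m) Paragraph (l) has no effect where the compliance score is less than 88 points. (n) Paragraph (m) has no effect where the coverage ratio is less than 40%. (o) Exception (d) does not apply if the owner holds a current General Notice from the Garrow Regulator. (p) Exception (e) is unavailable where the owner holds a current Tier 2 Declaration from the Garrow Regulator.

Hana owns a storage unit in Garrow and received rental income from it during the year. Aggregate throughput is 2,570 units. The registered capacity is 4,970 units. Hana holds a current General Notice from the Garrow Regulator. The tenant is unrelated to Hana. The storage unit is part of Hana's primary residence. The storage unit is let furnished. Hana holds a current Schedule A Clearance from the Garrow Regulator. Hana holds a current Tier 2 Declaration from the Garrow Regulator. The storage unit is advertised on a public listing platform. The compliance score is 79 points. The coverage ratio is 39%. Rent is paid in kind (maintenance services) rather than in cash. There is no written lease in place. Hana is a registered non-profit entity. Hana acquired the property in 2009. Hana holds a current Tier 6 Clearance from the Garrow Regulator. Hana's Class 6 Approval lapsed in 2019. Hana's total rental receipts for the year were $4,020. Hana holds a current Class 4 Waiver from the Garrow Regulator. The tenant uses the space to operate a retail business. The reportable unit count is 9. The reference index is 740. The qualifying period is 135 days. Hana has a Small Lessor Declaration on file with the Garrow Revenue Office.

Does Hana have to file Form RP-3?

Exception (a)'s conditions are all satisfied: rent is paid in kind; a Small Lessor Declaration is on file. But applying paragraphs (f)–(g): (f) applies — the space is let for business use. (g), which would lift (f), is inapplicable — the reference index is 740, not under 625. So (a) is unavailable.
Exception (b): the storage unit is part of the primary residence; a current Schedule A Clearance is held; total rental receipts for the year are $4,020, under the $4,500 limit — every condition holds. As to paragraphs (h)–(n): (h) would limit (b) — the property is publicly advertised — but (i) sets (h) aside: (i) is engaged — the reportable unit count is 9, less than the 10 limit. (j) applies (a current Tier 6 Clearance is held), but is itself disapplied by (k): (k) operates against (j): a current Class 4 Waiver is held. (l), which would lift (k), does not operate here — aggregate throughput is 2,570 units, not under 2,070 units. (b) remains available.
Exception (c) fails — there is no Class 6 Approval in force.
Exception (d)'s conditions are all satisfied: the qualifying period is 135 days, less than the 150 days limit; Hana is a registered non-profit. Turning to paragraph (o): (o) operates against (d): a current General Notice is held. So (d) is unavailable.
Exception (e) requires that the tenant is an immediate family member of the owner; but the tenant is unrelated to the owner, so (e) is unavailable.

No — exception (b) applies; Hana is not required to file Form RP-3.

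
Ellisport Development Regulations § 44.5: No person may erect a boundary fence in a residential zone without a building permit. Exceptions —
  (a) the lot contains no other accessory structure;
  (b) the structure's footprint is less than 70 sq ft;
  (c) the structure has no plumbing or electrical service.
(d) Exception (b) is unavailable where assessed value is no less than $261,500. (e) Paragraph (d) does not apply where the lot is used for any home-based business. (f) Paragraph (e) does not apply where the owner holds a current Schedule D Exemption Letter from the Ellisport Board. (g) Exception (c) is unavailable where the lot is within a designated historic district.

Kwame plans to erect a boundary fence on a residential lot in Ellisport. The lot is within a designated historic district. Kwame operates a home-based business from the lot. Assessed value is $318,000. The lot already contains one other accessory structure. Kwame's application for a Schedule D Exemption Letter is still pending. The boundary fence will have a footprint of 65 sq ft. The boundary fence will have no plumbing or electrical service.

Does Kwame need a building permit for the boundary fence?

Exception (a) requires that the lot contains no other accessory structure; but the lot already has another accessory structure, so (a) is unavailable.
Exception (b) is satisfied on its face — the structure's footprint is 65 sq ft, less than the 70 sq ft limit. Under paragraphs (d)–(f): (d) would limit (b) — assessed value is $318,000, meeting the $261,500 threshold — but (e) sets (d) aside: (e) applies — a home-based business operates on the lot. (f), which would lift (e), is not engaged — there is no Schedule D Exemption Letter in force. So (b) applies.
Exception (c) is satisfied on its face — there is no plumbing or electrical service. But: (g) operates against (c): the lot is in a historic district. Exception (c) does not apply.

No — exception (b) applies; Kwame does not need a building permit.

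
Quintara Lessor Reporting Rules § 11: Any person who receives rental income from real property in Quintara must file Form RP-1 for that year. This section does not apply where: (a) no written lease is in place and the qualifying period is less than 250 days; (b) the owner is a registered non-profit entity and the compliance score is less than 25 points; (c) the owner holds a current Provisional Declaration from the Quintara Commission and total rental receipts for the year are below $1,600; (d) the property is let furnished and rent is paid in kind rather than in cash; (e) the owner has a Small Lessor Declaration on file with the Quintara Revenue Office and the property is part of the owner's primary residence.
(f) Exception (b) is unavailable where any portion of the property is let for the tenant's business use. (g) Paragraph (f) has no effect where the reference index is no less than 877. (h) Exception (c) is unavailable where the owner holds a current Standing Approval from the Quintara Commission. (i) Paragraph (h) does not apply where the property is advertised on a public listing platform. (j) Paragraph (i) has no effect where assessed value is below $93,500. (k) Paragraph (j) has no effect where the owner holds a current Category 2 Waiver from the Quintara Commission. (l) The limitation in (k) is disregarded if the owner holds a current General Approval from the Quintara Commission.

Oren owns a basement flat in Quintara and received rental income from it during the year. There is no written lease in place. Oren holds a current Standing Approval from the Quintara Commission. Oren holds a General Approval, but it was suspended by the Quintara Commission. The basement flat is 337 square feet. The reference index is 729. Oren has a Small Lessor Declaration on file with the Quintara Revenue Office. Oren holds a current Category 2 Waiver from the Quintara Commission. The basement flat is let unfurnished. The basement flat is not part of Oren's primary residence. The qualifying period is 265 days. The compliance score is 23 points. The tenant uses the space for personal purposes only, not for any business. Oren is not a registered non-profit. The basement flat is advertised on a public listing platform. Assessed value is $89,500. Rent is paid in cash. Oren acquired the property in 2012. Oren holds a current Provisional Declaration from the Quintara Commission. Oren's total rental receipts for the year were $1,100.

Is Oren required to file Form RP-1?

Exception (a) requires that the qualifying period is less than 250 days; but the qualifying period is 265 days, not less than 250 days, so (a) is unavailable.
Exception (b) requires that the owner is a registered non-profit entity; but Oren is not a registered non-profit, so (b) is unavailable.
All of (c)'s requirements are met (a current Provisional Declaration is held; total rental receipts for the year are $1,100, below the $1,600 limit). Applying paragraphs (h)–(l): (h) is triggered (a current Standing Approval is held), but is overridden by (i): (i) operates — the property is publicly advertised. (j) would limit (i) — assessed value is $89,500, below the $93,500 limit — but (k) sets (j) aside: (k) operates — a current Category 2 Waiver is held. (l), which would lift (k), does not operate here — there is no General Approval in force. So (c) applies.
Exception (d) fails — the property is let unfurnished.
Exception (e) does not apply: the basement flat is not part of the primary residence.

No — exception (c) applies; Oren is not required to file Form RP-1.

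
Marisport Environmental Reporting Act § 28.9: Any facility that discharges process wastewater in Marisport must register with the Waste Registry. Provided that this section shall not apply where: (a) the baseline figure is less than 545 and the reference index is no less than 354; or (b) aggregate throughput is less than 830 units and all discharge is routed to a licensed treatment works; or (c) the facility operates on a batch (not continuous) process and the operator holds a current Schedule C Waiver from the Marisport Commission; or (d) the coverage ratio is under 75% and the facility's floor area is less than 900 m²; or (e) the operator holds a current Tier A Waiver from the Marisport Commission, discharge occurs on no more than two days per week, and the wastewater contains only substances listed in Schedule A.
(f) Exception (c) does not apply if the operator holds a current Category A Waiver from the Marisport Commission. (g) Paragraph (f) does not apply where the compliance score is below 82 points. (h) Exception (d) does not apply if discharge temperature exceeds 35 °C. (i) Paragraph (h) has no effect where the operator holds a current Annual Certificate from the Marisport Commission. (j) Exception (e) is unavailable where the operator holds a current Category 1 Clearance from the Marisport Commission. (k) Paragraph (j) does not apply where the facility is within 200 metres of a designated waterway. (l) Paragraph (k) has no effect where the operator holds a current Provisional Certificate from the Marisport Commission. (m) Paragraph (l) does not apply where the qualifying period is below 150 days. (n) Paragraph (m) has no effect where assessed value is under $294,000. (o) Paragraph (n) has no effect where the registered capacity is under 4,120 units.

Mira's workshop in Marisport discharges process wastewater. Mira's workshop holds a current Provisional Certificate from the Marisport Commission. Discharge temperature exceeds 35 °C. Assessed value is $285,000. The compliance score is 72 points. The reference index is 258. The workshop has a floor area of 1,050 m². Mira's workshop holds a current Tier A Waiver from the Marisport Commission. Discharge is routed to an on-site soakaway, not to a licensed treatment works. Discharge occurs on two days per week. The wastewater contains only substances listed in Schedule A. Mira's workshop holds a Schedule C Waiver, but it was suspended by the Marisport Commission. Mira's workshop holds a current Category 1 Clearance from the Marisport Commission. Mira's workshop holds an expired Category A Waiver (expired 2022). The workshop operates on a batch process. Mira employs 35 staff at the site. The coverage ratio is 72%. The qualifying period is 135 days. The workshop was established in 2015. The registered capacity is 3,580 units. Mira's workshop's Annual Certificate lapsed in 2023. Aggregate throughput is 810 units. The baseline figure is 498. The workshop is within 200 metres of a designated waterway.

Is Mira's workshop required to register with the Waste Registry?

No — exception (e) applies; Mira's workshop is not required to register with the Waste Registry.

Exception (a) does not apply: the reference index is 258, short of 354.
Exception (b) does not apply: discharge is not routed to a licensed treatment works.
Exception (c) requires that the operator holds a current Schedule C Waiver from the Marisport Commission; but there is no Schedule C Waiver in force, so (c) is unavailable.
Exception (d) does not apply: the facility's floor area is 1,050 m², not less than 900 m².
Exception (e) is satisfied on its face — a current Tier A Waiver is held; discharge occurs on no more than two days per week; the wastewater is Schedule-A-only. Applying paragraphs (j)–(o): (j) would limit (e) — a current Category 1 Clearance is held — but (k) sets (j) aside: (k) applies — the workshop is within 200 m of a designated waterway. (l) would limit (k) — a current Provisional Certificate is held — but (m) sets (l) aside: (m) operates against (l): the qualifying period is 135 days, below the 150 days limit. (n) would limit (m) — assessed value is $285,000, under the $294,000 limit — but (o) sets (n) aside: (o) operates against (n): the registered capacity is 3,580 units, under the 4,120 units limit. (e) remains available.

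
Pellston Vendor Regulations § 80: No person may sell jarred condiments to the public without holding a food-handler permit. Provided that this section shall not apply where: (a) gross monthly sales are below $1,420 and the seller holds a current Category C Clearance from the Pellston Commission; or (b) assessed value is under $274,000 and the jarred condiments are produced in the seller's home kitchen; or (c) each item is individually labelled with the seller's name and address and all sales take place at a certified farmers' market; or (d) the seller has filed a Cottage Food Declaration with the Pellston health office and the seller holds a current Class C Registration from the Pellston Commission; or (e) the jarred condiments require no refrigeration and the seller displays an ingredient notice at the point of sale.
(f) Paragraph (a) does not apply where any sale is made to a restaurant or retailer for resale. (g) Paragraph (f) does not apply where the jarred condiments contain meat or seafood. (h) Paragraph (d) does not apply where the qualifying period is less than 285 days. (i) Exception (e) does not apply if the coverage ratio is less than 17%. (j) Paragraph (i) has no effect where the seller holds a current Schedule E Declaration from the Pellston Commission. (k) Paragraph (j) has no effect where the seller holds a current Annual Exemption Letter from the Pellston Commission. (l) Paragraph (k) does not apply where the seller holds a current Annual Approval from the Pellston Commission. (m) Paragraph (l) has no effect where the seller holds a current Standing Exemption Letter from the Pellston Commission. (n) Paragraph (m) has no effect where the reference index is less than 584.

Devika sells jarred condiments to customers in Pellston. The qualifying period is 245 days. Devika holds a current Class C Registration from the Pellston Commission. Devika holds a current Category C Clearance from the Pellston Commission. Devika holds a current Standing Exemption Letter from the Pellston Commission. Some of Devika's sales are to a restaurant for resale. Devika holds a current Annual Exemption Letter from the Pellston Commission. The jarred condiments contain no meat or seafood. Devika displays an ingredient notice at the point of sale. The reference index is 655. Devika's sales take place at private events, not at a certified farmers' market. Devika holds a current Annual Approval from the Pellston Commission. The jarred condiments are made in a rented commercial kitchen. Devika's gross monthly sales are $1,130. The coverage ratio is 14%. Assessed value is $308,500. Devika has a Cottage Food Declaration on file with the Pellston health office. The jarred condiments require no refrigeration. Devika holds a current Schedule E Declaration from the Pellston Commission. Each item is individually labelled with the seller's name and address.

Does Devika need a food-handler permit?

Yes — Devika must hold a food-handler permit.

All of (a)'s requirements are met (gross monthly sales are $1,130, below the $1,420 limit; a current Category C Clearance is held). Turning to paragraphs (f)–(g): (f) operates against (a): some sales are to a restaurant for resale. (g) does not operate here (the jarred condiments contain no meat or seafood), so (f) stands. (a) is therefore removed.
Exception (b) fails — assessed value is $308,500, not under $274,000.
Exception (c) fails — sales are at private events, not a certified farmers' market.
All of (d)'s requirements are met (a Cottage Food Declaration is on file; a current Class C Registration is held). Turning to paragraph (h): (h) operates against (d): the qualifying period is 245 days, less than the 285 days limit. Exception (d) does not apply.
Exception (e)'s conditions are all satisfied: the jarred condiments are shelf-stable; an ingredient notice is displayed. However, paragraphs (i)–(n) must be considered: (i) operates against (e): the coverage ratio is 14%, less than the 17% limit. (j) would limit (i) — a current Schedule E Declaration is held — but (k) sets (j) aside: (k) operates against (j): a current Annual Exemption Letter is held. (l) would limit (k) — a current Annual Approval is held — but (m) sets (l) aside: (m) operates against (l): a current Standing Exemption Letter is held. (n), which would lift (m), is not triggered — the reference index is 655, not less than 584. (e) is therefore removed.
No exception applies. The general rule governs.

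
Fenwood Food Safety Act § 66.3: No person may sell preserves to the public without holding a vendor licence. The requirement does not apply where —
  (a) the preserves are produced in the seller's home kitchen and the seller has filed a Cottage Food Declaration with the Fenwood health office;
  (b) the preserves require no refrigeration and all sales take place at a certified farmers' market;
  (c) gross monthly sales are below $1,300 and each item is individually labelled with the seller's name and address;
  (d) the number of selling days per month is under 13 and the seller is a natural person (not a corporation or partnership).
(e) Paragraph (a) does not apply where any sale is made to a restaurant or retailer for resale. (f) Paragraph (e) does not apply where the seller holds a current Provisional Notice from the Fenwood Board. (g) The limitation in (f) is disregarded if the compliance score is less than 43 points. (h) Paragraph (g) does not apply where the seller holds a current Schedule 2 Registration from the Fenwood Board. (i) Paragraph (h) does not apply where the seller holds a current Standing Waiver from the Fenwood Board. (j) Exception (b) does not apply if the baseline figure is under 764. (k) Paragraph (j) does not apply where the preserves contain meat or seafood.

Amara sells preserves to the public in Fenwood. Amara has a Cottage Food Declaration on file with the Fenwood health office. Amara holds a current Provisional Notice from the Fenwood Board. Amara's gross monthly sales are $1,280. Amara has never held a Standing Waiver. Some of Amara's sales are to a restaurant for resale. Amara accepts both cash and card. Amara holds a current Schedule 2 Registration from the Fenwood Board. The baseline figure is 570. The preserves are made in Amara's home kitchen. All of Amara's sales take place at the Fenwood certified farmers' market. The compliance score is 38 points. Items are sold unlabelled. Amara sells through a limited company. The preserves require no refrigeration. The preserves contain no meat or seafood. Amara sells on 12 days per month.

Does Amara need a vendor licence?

Exception (a): the preserves are home-kitchen produced; a Cottage Food Declaration is on file — every condition holds. As to paragraphs (e)–(i): (e) would limit (a) — some sales are to a restaurant for resale — but (f) sets (e) aside: (f) applies — a current Provisional Notice is held. (g) is triggered (the compliance score is 38 points, less than the 43 points limit), but is overridden by (h): (h) operates against (g): a current Schedule 2 Registration is held. (i), which would lift (h), is not triggered — there is no Standing Waiver in force. (a) remains available.
Exception (b): the preserves are shelf-stable; all sales are at a certified farmers' market — every condition holds. Turning to paragraphs (j)–(k): (j) is triggered — the baseline figure is 570, under the 764 limit. (k) is inapplicable (the preserves contain no meat or seafood), so (j) stands. Exception (b) does not apply.
Exception (c) requires that each item is individually labelled with the seller's name and address; but items are sold unlabelled, so (c) is unavailable.
Exception (d) fails — the seller operates through a limited company.

No — exception (a) applies; Amara is not required to hold a vendor licence.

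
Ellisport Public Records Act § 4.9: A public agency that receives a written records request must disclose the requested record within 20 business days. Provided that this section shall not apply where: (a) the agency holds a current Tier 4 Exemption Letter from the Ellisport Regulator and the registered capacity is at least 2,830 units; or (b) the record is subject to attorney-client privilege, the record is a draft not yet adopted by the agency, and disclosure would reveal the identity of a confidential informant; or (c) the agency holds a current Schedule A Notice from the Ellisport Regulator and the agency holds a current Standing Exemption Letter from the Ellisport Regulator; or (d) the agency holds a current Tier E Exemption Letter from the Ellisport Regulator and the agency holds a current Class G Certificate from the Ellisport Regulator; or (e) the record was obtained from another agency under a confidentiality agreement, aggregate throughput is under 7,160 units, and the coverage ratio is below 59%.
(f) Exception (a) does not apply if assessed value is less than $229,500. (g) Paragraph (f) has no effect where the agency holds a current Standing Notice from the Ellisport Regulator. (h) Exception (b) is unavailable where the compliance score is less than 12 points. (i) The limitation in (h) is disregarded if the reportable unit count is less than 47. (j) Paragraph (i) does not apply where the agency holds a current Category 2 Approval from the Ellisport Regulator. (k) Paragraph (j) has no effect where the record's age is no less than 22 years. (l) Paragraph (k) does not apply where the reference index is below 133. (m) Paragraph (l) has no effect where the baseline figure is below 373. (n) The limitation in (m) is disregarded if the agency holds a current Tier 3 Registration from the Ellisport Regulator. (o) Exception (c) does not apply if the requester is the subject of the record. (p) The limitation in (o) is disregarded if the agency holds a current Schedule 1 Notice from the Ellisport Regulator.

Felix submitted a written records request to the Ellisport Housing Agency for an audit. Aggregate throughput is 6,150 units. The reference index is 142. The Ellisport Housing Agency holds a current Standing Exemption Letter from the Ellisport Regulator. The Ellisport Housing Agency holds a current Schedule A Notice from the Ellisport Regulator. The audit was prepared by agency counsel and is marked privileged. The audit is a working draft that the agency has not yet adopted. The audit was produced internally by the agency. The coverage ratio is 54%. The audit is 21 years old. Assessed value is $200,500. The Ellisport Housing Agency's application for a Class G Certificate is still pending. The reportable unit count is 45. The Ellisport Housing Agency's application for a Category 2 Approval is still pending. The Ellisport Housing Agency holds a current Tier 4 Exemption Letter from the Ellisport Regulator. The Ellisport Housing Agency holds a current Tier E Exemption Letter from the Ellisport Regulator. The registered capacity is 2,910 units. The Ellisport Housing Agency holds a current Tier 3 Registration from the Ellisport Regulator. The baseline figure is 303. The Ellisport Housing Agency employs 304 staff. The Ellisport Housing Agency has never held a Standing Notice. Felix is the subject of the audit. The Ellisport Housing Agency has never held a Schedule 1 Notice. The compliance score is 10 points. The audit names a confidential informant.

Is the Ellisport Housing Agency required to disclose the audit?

Exception (a)'s conditions are all satisfied: a current Tier 4 Exemption Letter is held; the registered capacity is 2,910 units, meeting the 2,830 units threshold. But: (f) operates — assessed value is $200,500, less than the $229,500 limit. (g), which would lift (f), is not engaged — there is no Standing Notice in force. So (a) is unavailable.
Exception (b) is satisfied on its face — the audit is privileged; the audit is an unadopted draft; the audit names a confidential informant. Considering the limiting provisions: (h) operates (the compliance score is 10 points, less than the 12 points limit), but yields to (i): (i) operates against (h): the reportable unit count is 45, less than the 47 limit. (j), which would lift (i), does not operate here — no current Category 2 Approval is held. So (b) applies.
All of (c)'s requirements are met (a current Schedule A Notice is held; a current Standing Exemption Letter is held). But: (o) operates against (c): Felix is the subject of the audit. (p), which would lift (o), does not operate here — the Schedule 1 Notice is not current. Exception (c) does not apply.
Exception (d) fails — there is no Class G Certificate in force.
Exception (e) requires that the record was obtained from another agency under a confidentiality agreement; but the audit was produced internally, so (e) is unavailable.

No — exception (b) applies; the Ellisport Housing Agency is not required to disclose the audit.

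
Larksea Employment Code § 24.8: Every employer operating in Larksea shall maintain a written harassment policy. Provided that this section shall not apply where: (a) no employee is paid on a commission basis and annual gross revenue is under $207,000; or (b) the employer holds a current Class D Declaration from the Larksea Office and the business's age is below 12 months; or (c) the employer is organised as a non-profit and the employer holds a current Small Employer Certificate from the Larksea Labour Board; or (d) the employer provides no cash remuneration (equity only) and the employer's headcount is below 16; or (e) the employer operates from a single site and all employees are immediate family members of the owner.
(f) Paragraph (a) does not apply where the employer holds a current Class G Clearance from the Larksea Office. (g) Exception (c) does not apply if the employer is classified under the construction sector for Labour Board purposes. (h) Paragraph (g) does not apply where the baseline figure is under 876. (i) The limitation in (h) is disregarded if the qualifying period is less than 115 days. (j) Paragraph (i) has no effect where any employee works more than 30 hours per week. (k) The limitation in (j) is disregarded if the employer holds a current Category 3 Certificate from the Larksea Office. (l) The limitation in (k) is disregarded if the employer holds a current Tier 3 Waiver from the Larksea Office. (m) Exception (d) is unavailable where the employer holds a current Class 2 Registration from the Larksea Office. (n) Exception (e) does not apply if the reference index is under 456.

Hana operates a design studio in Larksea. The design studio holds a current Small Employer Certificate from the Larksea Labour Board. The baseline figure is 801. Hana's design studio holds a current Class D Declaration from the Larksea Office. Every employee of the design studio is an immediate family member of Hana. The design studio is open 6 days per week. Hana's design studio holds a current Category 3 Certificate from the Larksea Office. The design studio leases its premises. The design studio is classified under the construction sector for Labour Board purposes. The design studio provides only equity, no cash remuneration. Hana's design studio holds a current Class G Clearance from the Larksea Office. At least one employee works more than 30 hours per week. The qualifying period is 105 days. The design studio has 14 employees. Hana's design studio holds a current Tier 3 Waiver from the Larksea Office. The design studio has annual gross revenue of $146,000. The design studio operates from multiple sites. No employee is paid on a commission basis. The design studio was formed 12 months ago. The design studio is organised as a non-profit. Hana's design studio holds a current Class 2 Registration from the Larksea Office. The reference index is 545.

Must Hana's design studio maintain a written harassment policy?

Exception (a) is satisfied on its face — no employee is paid on commission; annual gross revenue is $146,000, under the $207,000 limit. However, paragraph (f) must be considered: (f) is triggered — a current Class G Clearance is held. So (a) is unavailable.
Exception (b) does not apply: the business's age is 12 months, not below 12 months.
Exception (c) is satisfied on its face — the employer is a non-profit; a current Small Employer Certificate is held. Considering the limiting provisions: (g) would limit (c) — the design studio is classified under the construction sector — but (h) sets (g) aside: (h) is engaged — the baseline figure is 801, under the 876 limit. (i) operates (the qualifying period is 105 days, less than the 115 days limit), but yields to (j): (j) is engaged — at least one employee exceeds 30 hours/week. (k) is triggered (a current Category 3 Certificate is held), but is displaced by (l): (l) applies — a current Tier 3 Waiver is held. (c) remains available.
Exception (d)'s conditions are all satisfied: remuneration is equity-only; the employer's headcount is 14, below the 16 limit. But applying paragraph (m): (m) applies — a current Class 2 Registration is held. (d) is therefore removed.
Exception (e) does not apply: the employer operates from multiple sites.

No — exception (c) applies; Hana's design studio is not required to maintain a written harassment policy.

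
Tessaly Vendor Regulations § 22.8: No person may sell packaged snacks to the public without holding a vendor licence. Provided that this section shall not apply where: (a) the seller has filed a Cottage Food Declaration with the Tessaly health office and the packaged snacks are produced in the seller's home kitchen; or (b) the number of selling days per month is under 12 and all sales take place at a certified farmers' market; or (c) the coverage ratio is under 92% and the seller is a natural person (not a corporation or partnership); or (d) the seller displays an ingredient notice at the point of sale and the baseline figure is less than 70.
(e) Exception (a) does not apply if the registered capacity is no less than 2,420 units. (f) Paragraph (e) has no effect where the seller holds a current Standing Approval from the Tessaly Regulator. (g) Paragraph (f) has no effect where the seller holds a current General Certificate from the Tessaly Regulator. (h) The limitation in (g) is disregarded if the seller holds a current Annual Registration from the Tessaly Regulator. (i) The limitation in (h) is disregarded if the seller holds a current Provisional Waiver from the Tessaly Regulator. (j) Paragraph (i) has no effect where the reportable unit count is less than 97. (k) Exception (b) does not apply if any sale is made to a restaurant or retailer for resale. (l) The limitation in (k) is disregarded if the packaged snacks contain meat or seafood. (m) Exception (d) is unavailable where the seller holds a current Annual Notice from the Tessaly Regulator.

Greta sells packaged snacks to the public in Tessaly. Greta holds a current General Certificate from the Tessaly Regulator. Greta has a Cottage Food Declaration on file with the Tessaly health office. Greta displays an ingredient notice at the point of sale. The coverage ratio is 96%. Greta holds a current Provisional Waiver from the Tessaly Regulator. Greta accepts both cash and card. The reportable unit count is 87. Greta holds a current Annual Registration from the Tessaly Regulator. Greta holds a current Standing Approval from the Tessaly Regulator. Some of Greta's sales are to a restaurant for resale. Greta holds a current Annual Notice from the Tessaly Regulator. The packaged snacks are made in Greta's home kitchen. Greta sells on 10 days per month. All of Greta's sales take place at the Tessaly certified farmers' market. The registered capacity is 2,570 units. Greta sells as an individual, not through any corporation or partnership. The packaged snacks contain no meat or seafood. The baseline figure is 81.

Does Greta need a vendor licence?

Exception (a)'s conditions are all satisfied: a Cottage Food Declaration is on file; the packaged snacks are home-kitchen produced. Applying paragraphs (e)–(j): (e) is engaged (the registered capacity is 2,570 units, meeting the 2,420 units threshold), but is overridden by (f): (f) operates against (e): a current Standing Approval is held. (g) would limit (f) — a current General Certificate is held — but (h) sets (g) aside: (h) applies — a current Annual Registration is held. (i) would limit (h) — a current Provisional Waiver is held — but (j) sets (i) aside: (j) operates against (i): the reportable unit count is 87, less than the 97 limit. Exception (a) stands.
All of (b)'s requirements are met (the number of selling days per month is 10, under the 12 limit; all sales are at a certified farmers' market). But applying paragraphs (k)–(l): (k) operates against (b): some sales are to a restaurant for resale. (l) does not operate here (the packaged snacks contain no meat or seafood), so (k) stands. Exception (b) does not apply.
Exception (c) does not apply: the coverage ratio is 96%, not under 92%.
Exception (d) fails — the baseline figure is 81, not less than 70.

No — exception (a) applies; Greta is not required to hold a vendor licence.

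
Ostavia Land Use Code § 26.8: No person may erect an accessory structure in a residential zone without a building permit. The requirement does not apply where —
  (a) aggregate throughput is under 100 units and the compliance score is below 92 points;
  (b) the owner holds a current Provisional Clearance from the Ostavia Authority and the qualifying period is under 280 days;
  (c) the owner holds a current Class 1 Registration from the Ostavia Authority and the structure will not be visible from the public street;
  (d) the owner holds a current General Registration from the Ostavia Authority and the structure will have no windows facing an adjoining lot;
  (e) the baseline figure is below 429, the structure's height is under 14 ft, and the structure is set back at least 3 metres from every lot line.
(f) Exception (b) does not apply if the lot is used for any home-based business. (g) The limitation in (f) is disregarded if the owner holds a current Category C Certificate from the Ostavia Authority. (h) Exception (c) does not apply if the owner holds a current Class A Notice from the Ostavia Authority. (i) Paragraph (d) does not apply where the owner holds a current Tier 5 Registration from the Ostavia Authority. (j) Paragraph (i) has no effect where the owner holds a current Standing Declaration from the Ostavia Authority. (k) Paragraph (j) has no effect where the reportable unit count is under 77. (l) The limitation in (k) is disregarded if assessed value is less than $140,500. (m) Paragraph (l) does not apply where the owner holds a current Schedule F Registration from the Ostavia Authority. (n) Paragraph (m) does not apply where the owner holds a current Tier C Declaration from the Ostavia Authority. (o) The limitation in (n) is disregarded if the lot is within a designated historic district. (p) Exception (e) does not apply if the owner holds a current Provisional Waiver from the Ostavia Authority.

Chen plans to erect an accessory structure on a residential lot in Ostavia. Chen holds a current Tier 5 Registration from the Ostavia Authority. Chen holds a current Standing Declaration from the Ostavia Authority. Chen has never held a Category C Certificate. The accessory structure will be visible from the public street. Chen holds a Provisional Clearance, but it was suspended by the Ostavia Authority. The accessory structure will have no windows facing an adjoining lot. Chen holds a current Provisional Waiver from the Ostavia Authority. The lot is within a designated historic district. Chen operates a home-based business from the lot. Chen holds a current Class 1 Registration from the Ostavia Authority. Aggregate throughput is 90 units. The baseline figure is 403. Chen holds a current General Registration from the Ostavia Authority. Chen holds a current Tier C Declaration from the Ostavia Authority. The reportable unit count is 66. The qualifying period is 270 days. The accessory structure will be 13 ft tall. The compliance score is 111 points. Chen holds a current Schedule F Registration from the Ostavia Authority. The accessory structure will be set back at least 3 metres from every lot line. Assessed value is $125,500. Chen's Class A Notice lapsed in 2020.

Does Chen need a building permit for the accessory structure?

Exception (a) requires that the compliance score is below 92 points; but the compliance score is 111 points, not below 92 points, so (a) is unavailable.
Exception (b) fails — there is no Provisional Clearance in force.
Exception (c) does not apply: the structure will be visible from the street.
Exception (d) is satisfied on its face — a current General Registration is held; no windows face an adjoining lot. But applying paragraphs (i)–(o): (i) is engaged — a current Tier 5 Registration is held. (j) applies (a current Standing Declaration is held), but is overridden by (k): (k) operates — the reportable unit count is 66, under the 77 limit. (l) is triggered (assessed value is $125,500, less than the $140,500 limit), but is displaced by (m): (m) operates against (l): a current Schedule F Registration is held. (n) would limit (m) — a current Tier C Declaration is held — but (o) sets (n) aside: (o) operates against (n): the lot is in a historic district. (d) is therefore removed.
Exception (e): the baseline figure is 403, below the 429 limit; the structure's height is 13 ft, under the 14 ft limit; the setback is at least 3 m on every side — every condition holds. Turning to paragraph (p): (p) operates against (e): a current Provisional Waiver is held. So (e) is unavailable.
No exception is made out. Chen falls within the general rule.

Yes — Chen must obtain a building permit.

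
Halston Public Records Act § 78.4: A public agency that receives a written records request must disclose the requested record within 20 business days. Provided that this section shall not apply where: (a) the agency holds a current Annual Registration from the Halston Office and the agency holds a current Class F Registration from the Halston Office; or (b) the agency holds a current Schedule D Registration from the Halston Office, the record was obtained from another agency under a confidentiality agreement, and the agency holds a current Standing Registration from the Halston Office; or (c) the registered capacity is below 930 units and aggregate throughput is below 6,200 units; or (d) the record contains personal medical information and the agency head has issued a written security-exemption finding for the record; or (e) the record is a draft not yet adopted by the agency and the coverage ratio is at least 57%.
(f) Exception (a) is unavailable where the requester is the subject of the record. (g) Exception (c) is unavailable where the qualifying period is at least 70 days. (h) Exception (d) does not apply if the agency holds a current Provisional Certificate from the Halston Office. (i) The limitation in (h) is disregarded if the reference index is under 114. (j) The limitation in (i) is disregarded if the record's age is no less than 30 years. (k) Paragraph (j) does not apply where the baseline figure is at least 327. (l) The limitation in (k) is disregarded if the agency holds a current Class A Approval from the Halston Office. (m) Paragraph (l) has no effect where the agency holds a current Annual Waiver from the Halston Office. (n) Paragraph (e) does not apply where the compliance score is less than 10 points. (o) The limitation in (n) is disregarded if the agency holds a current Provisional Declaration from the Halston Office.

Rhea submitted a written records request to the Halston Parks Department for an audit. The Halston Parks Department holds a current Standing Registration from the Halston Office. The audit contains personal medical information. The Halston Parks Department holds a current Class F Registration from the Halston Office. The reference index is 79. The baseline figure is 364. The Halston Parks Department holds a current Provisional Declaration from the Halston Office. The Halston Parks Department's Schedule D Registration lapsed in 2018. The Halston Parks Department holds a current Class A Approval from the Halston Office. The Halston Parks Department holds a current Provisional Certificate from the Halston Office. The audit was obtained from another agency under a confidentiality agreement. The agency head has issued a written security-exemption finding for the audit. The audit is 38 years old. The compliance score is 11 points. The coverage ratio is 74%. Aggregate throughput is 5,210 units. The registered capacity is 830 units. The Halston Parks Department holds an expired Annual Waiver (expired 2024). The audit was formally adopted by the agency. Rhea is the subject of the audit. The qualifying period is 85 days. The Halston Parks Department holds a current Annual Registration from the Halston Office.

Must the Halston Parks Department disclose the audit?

Yes — the Halston Parks Department must disclose the audit.

Exception (a): a current Annual Registration is held; a current Class F Registration is held — every condition holds. Turning to paragraph (f): (f) operates against (a): Rhea is the subject of the audit. So (a) is unavailable.
Exception (b) requires that the agency holds a current Schedule D Registration from the Halston Office; but there is no Schedule D Registration in force, so (b) is unavailable.
All of (c)'s requirements are met (the registered capacity is 830 units, below the 930 units limit; aggregate throughput is 5,210 units, below the 6,200 units limit). But applying paragraph (g): (g) is triggered — the qualifying period is 85 days, meeting the 70 days threshold. Exception (c) does not apply.
Exception (d) is satisfied on its face — the audit contains personal medical information; a written security-exemption finding has been issued. Turning to paragraphs (h)–(m): (h) is engaged — a current Provisional Certificate is held. (i) would limit (h) — the reference index is 79, under the 114 limit — but (j) sets (i) aside: (j) operates against (i): the record's age is 38 years, meeting the 30 years threshold. (k) would limit (j) — the baseline figure is 364, meeting the 327 threshold — but (l) sets (k) aside: (l) operates against (k): a current Class A Approval is held. (m) is not triggered (the Annual Waiver is not current), so (l) stands. Exception (d) does not apply.
Exception (e) requires that the record is a draft not yet adopted by the agency; but the audit has been formally adopted, so (e) is unavailable.
None of the exceptions is available; § 78.4 applies in full.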